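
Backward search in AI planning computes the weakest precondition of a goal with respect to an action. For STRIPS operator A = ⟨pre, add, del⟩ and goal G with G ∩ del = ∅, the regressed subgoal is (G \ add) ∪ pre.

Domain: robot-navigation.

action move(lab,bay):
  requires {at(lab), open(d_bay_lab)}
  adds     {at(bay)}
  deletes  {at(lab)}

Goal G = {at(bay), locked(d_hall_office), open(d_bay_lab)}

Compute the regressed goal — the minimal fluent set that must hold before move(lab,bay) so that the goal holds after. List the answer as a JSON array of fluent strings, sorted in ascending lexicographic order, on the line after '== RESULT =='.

Regress:
  G ∩ del = {}  (empty — regression defined)
  G \ add = {at(bay), locked(d_hall_office), open(d_bay_lab)} \ {at(bay)} = {locked(d_hall_office), open(d_bay_lab)}
  ∪ pre   = {locked(d_hall_office), open(d_bay_lab)} ∪ {at(lab), open(d_bay_lab)}
          = {at(lab), locked(d_hall_office), open(d_bay_lab)}

== RESULT ==
["at(lab)", "locked(d_hall_office)", "open(d_bay_lab)"]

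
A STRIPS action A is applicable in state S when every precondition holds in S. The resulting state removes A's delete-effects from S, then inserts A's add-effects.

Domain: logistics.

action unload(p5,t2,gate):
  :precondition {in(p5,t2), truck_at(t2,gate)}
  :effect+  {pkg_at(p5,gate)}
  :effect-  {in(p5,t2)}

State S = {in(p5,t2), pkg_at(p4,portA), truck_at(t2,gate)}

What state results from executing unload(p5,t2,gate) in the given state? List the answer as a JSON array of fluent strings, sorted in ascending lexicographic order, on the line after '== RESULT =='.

Compute (S \ del) ∪ add:
  pre ⊆ S: {in(p5,t2), truck_at(t2,gate)} ⊆ S  — applicable
  S \ del = {pkg_at(p4,portA), truck_at(t2,gate)}
  ∪ add   = {pkg_at(p4,portA), pkg_at(p5,gate), truck_at(t2,gate)}

== RESULT ==
["pkg_at(p4,portA)", "pkg_at(p5,gate)", "truck_at(t2,gate)"]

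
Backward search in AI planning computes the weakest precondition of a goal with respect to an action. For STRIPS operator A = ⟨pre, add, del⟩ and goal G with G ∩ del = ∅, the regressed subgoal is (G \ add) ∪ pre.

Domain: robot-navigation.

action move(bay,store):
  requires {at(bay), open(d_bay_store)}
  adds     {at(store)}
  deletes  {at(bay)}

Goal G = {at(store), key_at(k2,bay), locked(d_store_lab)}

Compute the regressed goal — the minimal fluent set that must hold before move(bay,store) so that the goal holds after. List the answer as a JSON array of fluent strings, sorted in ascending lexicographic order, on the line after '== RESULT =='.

Regress:
  G ∩ del = {}  (empty — regression defined)
  G \ add = {at(store), key_at(k2,bay), locked(d_store_lab)} \ {at(store)} = {key_at(k2,bay), locked(d_store_lab)}
  ∪ pre   = {key_at(k2,bay), locked(d_store_lab)} ∪ {at(bay), open(d_bay_store)}
          = {at(bay), key_at(k2,bay), locked(d_store_lab), open(d_bay_store)}

== RESULT ==
["at(bay)", "key_at(k2,bay)", "locked(d_store_lab)", "open(d_bay_store)"]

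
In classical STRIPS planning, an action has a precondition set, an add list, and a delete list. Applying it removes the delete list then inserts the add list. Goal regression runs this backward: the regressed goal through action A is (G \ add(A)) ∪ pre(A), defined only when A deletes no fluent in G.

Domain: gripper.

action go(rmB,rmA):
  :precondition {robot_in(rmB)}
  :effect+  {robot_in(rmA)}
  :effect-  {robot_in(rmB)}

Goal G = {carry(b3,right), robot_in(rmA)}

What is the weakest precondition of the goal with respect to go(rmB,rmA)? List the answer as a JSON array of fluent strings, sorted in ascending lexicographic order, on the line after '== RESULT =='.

Compute (G \ add) ∪ pre:
  G ∩ del = {}  (empty — regression defined)
  G \ add = {carry(b3,right), robot_in(rmA)} \ {robot_in(rmA)} = {carry(b3,right)}
  ∪ pre   = {carry(b3,right)} ∪ {robot_in(rmB)}
          = {carry(b3,right), robot_in(rmB)}

== RESULT ==
["carry(b3,right)", "robot_in(rmB)"]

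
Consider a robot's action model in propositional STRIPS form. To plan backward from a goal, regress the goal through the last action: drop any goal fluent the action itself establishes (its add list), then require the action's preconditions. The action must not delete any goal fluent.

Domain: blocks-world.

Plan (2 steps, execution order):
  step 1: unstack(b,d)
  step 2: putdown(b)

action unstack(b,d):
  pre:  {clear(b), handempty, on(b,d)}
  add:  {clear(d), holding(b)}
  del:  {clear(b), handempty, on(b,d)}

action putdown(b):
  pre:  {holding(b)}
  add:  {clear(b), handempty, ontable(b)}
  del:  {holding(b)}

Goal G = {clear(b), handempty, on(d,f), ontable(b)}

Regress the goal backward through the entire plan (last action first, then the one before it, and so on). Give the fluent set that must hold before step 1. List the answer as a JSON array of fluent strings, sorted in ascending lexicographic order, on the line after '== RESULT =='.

Work backward from the goal:
  through step 2 (putdown(b)): drop {clear(b), handempty, ontable(b)}, keep {on(d,f)}, require {holding(b)}
    → {holding(b), on(d,f)}
  through step 1 (unstack(b,d)): drop {holding(b)}, keep {on(d,f)}, require {clear(b), handempty, on(b,d)}
    → {clear(b), handempty, on(b,d), on(d,f)}

== RESULT ==
["clear(b)", "handempty", "on(b,d)", "on(d,f)"]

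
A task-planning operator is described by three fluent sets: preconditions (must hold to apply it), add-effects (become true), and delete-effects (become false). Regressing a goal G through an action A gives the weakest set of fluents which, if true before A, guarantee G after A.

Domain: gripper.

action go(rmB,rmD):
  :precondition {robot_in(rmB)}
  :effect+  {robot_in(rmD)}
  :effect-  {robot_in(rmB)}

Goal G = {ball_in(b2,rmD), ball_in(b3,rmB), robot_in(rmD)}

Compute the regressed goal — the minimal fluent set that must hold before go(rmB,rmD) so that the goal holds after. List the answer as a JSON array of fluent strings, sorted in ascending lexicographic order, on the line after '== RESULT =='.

Regress:
  G ∩ del = {}  (empty — regression defined)
  G \ add = {ball_in(b2,rmD), ball_in(b3,rmB), robot_in(rmD)} \ {robot_in(rmD)} = {ball_in(b2,rmD), ball_in(b3,rmB)}
  ∪ pre   = {ball_in(b2,rmD), ball_in(b3,rmB)} ∪ {robot_in(rmB)}
          = {ball_in(b2,rmD), ball_in(b3,rmB), robot_in(rmB)}

== RESULT ==
["ball_in(b2,rmD)", "ball_in(b3,rmB)", "robot_in(rmB)"]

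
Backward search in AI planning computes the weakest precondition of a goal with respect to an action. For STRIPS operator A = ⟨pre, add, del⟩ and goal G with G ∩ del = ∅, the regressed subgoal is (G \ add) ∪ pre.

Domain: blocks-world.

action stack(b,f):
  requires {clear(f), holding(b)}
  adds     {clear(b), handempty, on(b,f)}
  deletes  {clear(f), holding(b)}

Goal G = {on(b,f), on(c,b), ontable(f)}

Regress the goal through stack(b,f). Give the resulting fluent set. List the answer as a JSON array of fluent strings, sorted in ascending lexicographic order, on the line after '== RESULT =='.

Compute (G \ add) ∪ pre:
  G ∩ del = {}  (empty — regression defined)
  G \ add = {on(b,f), on(c,b), ontable(f)} \ {clear(b), handempty, on(b,f)} = {on(c,b), ontable(f)}
  ∪ pre   = {on(c,b), ontable(f)} ∪ {clear(f), holding(b)}
          = {clear(f), holding(b), on(c,b), ontable(f)}

== RESULT ==
["clear(f)", "holding(b)", "on(c,b)", "ontable(f)"]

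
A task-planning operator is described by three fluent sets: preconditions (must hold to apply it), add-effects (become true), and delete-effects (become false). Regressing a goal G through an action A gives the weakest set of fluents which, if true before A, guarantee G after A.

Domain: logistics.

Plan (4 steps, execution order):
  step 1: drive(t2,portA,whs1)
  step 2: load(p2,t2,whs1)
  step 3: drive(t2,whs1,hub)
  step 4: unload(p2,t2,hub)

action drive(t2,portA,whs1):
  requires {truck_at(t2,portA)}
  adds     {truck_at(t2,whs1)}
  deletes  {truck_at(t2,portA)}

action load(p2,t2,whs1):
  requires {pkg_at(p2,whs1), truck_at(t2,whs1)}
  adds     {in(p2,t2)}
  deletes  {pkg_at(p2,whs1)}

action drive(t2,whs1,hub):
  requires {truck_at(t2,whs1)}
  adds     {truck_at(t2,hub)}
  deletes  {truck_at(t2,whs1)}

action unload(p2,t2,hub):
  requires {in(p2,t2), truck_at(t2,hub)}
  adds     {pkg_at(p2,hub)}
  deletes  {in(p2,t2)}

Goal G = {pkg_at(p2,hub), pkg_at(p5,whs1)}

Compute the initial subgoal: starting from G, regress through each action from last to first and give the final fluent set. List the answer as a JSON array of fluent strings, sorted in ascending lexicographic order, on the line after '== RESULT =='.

Regress step by step:
  through step 4 (unload(p2,t2,hub)): drop {pkg_at(p2,hub)}, keep {pkg_at(p5,whs1)}, require {in(p2,t2), truck_at(t2,hub)}
    → {in(p2,t2), pkg_at(p5,whs1), truck_at(t2,hub)}
  through step 3 (drive(t2,whs1,hub)): drop {truck_at(t2,hub)}, keep {in(p2,t2), pkg_at(p5,whs1)}, require {truck_at(t2,whs1)}
    → {in(p2,t2), pkg_at(p5,whs1), truck_at(t2,whs1)}
  through step 2 (load(p2,t2,whs1)): drop {in(p2,t2)}, keep {pkg_at(p5,whs1), truck_at(t2,whs1)}, require {pkg_at(p2,whs1), truck_at(t2,whs1)}
    → {pkg_at(p2,whs1), pkg_at(p5,whs1), truck_at(t2,whs1)}
  through step 1 (drive(t2,portA,whs1)): drop {truck_at(t2,whs1)}, keep {pkg_at(p2,whs1), pkg_at(p5,whs1)}, require {truck_at(t2,portA)}
    → {pkg_at(p2,whs1), pkg_at(p5,whs1), truck_at(t2,portA)}

== RESULT ==
["pkg_at(p2,whs1)", "pkg_at(p5,whs1)", "truck_at(t2,portA)"]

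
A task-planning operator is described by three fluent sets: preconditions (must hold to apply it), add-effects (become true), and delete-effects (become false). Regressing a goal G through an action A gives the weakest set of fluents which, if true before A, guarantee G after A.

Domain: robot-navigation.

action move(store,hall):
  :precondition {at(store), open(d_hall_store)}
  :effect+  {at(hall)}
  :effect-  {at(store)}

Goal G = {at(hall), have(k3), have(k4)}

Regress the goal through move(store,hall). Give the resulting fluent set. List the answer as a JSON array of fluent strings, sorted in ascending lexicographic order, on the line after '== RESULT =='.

Compute (G \ add) ∪ pre:
  G ∩ del = {}  (empty — regression defined)
  G \ add = {at(hall), have(k3), have(k4)} \ {at(hall)} = {have(k3), have(k4)}
  ∪ pre   = {have(k3), have(k4)} ∪ {at(store), open(d_hall_store)}
          = {at(store), have(k3), have(k4), open(d_hall_store)}

== RESULT ==
["at(store)", "have(k3)", "have(k4)", "open(d_hall_store)"]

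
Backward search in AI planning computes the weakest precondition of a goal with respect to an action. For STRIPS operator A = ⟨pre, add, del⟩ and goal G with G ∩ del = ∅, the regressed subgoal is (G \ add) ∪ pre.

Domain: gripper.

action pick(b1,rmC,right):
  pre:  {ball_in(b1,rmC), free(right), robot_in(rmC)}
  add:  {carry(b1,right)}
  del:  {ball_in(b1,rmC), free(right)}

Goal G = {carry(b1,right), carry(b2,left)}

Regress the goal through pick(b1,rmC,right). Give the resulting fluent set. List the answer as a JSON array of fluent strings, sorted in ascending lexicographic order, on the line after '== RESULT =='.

Compute (G \ add) ∪ pre:
  G ∩ del = {}  (empty — regression defined)
  G \ add = {carry(b1,right), carry(b2,left)} \ {carry(b1,right)} = {carry(b2,left)}
  ∪ pre   = {carry(b2,left)} ∪ {ball_in(b1,rmC), free(right), robot_in(rmC)}
          = {ball_in(b1,rmC), carry(b2,left), free(right), robot_in(rmC)}

== RESULT ==
["ball_in(b1,rmC)", "carry(b2,left)", "free(right)", "robot_in(rmC)"]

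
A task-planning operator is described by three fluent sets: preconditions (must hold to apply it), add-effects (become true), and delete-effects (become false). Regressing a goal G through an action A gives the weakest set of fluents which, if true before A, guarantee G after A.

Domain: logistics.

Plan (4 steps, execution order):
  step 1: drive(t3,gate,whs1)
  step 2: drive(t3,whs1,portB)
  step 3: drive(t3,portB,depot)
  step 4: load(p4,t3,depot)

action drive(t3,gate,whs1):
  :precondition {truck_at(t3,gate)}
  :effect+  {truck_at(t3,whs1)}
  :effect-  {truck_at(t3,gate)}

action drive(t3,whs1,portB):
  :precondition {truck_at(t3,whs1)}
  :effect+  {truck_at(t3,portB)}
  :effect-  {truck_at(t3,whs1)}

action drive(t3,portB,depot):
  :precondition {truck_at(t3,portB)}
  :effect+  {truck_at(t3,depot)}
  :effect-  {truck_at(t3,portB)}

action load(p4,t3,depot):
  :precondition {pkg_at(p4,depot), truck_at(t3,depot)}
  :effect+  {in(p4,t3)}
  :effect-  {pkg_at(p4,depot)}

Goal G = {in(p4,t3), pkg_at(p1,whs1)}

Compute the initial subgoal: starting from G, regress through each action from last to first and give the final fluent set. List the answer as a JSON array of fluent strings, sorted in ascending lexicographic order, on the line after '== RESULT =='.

Work backward from the goal:
  through step 4 (load(p4,t3,depot)): drop {in(p4,t3)}, keep {pkg_at(p1,whs1)}, require {pkg_at(p4,depot), truck_at(t3,depot)}
    → {pkg_at(p1,whs1), pkg_at(p4,depot), truck_at(t3,depot)}
  through step 3 (drive(t3,portB,depot)): drop {truck_at(t3,depot)}, keep {pkg_at(p1,whs1), pkg_at(p4,depot)}, require {truck_at(t3,portB)}
    → {pkg_at(p1,whs1), pkg_at(p4,depot), truck_at(t3,portB)}
  through step 2 (drive(t3,whs1,portB)): drop {truck_at(t3,portB)}, keep {pkg_at(p1,whs1), pkg_at(p4,depot)}, require {truck_at(t3,whs1)}
    → {pkg_at(p1,whs1), pkg_at(p4,depot), truck_at(t3,whs1)}
  through step 1 (drive(t3,gate,whs1)): drop {truck_at(t3,whs1)}, keep {pkg_at(p1,whs1), pkg_at(p4,depot)}, require {truck_at(t3,gate)}
    → {pkg_at(p1,whs1), pkg_at(p4,depot), truck_at(t3,gate)}

== RESULT ==
["pkg_at(p1,whs1)", "pkg_at(p4,depot)", "truck_at(t3,gate)"]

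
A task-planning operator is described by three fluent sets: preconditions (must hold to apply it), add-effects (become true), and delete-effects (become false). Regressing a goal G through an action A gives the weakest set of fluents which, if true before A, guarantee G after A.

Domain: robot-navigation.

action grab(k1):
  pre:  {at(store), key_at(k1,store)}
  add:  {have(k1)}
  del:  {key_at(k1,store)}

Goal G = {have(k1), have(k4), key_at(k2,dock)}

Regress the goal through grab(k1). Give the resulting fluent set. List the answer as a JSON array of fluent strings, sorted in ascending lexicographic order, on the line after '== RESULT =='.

Compute (G \ add) ∪ pre:
  G ∩ del = {}  (empty — regression defined)
  G \ add = {have(k1), have(k4), key_at(k2,dock)} \ {have(k1)} = {have(k4), key_at(k2,dock)}
  ∪ pre   = {have(k4), key_at(k2,dock)} ∪ {at(store), key_at(k1,store)}
          = {at(store), have(k4), key_at(k1,store), key_at(k2,dock)}

== RESULT ==
["at(store)", "have(k4)", "key_at(k1,store)", "key_at(k2,dock)"]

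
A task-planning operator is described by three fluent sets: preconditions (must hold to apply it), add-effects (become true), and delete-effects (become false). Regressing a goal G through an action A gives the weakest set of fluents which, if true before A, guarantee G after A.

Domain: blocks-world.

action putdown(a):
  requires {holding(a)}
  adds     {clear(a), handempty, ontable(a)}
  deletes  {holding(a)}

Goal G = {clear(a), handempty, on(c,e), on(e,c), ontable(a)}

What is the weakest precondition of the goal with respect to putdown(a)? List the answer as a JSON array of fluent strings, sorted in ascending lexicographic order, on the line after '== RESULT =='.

Compute (G \ add) ∪ pre:
  G ∩ del = {}  (empty — regression defined)
  G \ add = {clear(a), handempty, on(c,e), on(e,c), ontable(a)} \ {clear(a), handempty, ontable(a)} = {on(c,e), on(e,c)}
  ∪ pre   = {on(c,e), on(e,c)} ∪ {holding(a)}
          = {holding(a), on(c,e), on(e,c)}

== RESULT ==
["holding(a)", "on(c,e)", "on(e,c)"]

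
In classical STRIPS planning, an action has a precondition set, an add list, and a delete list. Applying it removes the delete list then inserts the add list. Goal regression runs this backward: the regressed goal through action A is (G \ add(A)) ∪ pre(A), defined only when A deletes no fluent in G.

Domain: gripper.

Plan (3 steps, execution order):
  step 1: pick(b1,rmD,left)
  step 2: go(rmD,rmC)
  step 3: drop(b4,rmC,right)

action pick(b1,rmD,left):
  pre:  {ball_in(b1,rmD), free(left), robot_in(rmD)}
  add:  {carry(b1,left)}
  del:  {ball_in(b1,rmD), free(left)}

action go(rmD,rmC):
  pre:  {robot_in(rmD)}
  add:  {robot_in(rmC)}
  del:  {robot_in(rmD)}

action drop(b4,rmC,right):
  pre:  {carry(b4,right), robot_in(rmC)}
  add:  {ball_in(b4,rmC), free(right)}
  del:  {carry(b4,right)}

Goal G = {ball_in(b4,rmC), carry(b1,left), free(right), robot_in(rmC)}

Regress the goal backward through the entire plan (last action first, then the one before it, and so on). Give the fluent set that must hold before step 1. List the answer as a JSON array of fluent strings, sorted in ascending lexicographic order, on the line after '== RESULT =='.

Work backward from the goal:
  through step 3 (drop(b4,rmC,right)): drop {ball_in(b4,rmC), free(right)}, keep {carry(b1,left), robot_in(rmC)}, require {carry(b4,right), robot_in(rmC)}
    → {carry(b1,left), carry(b4,right), robot_in(rmC)}
  through step 2 (go(rmD,rmC)): drop {robot_in(rmC)}, keep {carry(b1,left), carry(b4,right)}, require {robot_in(rmD)}
    → {carry(b1,left), carry(b4,right), robot_in(rmD)}
  through step 1 (pick(b1,rmD,left)): drop {carry(b1,left)}, keep {carry(b4,right), robot_in(rmD)}, require {ball_in(b1,rmD), free(left), robot_in(rmD)}
    → {ball_in(b1,rmD), carry(b4,right), free(left), robot_in(rmD)}

== RESULT ==
["ball_in(b1,rmD)", "carry(b4,right)", "free(left)", "robot_in(rmD)"]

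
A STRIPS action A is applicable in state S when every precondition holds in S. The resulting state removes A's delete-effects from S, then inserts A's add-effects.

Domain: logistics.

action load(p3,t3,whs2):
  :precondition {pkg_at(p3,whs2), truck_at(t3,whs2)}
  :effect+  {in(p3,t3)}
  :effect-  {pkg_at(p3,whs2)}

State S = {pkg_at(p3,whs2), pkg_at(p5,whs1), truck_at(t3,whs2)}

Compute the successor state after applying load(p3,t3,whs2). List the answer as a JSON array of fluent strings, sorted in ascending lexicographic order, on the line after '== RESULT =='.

Progress:
  pre ⊆ S: {pkg_at(p3,whs2), truck_at(t3,whs2)} ⊆ S  — applicable
  S \ del = {pkg_at(p5,whs1), truck_at(t3,whs2)}
  ∪ add   = {in(p3,t3), pkg_at(p5,whs1), truck_at(t3,whs2)}

== RESULT ==
["in(p3,t3)", "pkg_at(p5,whs1)", "truck_at(t3,whs2)"]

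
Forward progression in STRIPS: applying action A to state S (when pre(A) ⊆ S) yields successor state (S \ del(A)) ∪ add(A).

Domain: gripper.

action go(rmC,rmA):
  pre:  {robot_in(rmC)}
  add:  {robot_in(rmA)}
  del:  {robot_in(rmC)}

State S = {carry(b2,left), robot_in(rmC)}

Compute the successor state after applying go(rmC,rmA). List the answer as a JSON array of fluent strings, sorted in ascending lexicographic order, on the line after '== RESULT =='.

Compute (S \ del) ∪ add:
  pre ⊆ S: {robot_in(rmC)} ⊆ S  — applicable
  S \ del = {carry(b2,left)}
  ∪ add   = {carry(b2,left), robot_in(rmA)}

== RESULT ==
["carry(b2,left)", "robot_in(rmA)"]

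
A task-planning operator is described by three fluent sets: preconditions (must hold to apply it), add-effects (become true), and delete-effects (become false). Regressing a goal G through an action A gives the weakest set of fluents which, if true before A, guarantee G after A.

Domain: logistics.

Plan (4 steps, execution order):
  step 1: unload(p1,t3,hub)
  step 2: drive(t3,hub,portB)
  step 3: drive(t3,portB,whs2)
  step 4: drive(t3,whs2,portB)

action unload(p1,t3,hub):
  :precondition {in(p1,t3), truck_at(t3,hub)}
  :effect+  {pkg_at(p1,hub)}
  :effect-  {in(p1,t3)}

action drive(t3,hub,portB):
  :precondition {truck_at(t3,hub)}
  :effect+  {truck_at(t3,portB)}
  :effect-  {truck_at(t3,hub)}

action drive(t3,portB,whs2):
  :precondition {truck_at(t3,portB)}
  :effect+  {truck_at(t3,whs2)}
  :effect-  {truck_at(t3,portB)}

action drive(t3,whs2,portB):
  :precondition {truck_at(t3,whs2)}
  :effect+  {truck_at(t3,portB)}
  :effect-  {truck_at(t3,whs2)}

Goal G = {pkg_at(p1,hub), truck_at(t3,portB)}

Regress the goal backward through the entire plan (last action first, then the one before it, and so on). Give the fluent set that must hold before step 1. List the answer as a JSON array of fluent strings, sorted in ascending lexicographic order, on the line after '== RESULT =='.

Regress step by step:
  through step 4 (drive(t3,whs2,portB)): drop {truck_at(t3,portB)}, keep {pkg_at(p1,hub)}, require {truck_at(t3,whs2)}
    → {pkg_at(p1,hub), truck_at(t3,whs2)}
  through step 3 (drive(t3,portB,whs2)): drop {truck_at(t3,whs2)}, keep {pkg_at(p1,hub)}, require {truck_at(t3,portB)}
    → {pkg_at(p1,hub), truck_at(t3,portB)}
  through step 2 (drive(t3,hub,portB)): drop {truck_at(t3,portB)}, keep {pkg_at(p1,hub)}, require {truck_at(t3,hub)}
    → {pkg_at(p1,hub), truck_at(t3,hub)}
  through step 1 (unload(p1,t3,hub)): drop {pkg_at(p1,hub)}, keep {truck_at(t3,hub)}, require {in(p1,t3), truck_at(t3,hub)}
    → {in(p1,t3), truck_at(t3,hub)}

== RESULT ==
["in(p1,t3)", "truck_at(t3,hub)"]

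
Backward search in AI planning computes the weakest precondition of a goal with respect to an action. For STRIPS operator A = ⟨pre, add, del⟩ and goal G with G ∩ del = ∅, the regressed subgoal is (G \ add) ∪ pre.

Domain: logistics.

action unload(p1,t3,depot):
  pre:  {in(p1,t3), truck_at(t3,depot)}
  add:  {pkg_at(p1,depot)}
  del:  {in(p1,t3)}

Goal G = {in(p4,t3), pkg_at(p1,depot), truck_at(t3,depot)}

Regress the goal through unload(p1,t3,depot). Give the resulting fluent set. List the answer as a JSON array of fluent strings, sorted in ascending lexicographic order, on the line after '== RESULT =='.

Compute (G \ add) ∪ pre:
  G ∩ del = {}  (empty — regression defined)
  G \ add = {in(p4,t3), pkg_at(p1,depot), truck_at(t3,depot)} \ {pkg_at(p1,depot)} = {in(p4,t3), truck_at(t3,depot)}
  ∪ pre   = {in(p4,t3), truck_at(t3,depot)} ∪ {in(p1,t3), truck_at(t3,depot)}
          = {in(p1,t3), in(p4,t3), truck_at(t3,depot)}

== RESULT ==
["in(p1,t3)", "in(p4,t3)", "truck_at(t3,depot)"]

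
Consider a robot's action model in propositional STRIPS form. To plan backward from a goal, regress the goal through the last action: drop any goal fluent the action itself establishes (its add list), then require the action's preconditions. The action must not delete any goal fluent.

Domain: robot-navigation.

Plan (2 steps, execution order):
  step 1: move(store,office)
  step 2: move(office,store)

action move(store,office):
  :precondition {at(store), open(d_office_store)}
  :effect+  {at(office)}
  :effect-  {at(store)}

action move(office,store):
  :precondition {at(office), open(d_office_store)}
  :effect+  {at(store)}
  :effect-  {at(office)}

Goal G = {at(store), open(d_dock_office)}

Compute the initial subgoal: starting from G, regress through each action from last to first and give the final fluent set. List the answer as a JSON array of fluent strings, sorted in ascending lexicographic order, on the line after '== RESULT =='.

Work backward from the goal:
  through step 2 (move(office,store)): drop {at(store)}, keep {open(d_dock_office)}, require {at(office), open(d_office_store)}
    → {at(office), open(d_dock_office), open(d_office_store)}
  through step 1 (move(store,office)): drop {at(office)}, keep {open(d_dock_office), open(d_office_store)}, require {at(store), open(d_office_store)}
    → {at(store), open(d_dock_office), open(d_office_store)}

== RESULT ==
["at(store)", "open(d_dock_office)", "open(d_office_store)"]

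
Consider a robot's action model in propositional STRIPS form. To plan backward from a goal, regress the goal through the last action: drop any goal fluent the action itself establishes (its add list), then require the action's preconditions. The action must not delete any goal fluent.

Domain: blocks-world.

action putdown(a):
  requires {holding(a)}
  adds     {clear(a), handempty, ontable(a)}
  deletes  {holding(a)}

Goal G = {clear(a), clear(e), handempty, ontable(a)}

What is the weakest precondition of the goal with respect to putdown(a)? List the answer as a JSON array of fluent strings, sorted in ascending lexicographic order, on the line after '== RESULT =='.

Regress:
  G ∩ del = {}  (empty — regression defined)
  G \ add = {clear(a), clear(e), handempty, ontable(a)} \ {clear(a), handempty, ontable(a)} = {clear(e)}
  ∪ pre   = {clear(e)} ∪ {holding(a)}
          = {clear(e), holding(a)}

== RESULT ==
["clear(e)", "holding(a)"]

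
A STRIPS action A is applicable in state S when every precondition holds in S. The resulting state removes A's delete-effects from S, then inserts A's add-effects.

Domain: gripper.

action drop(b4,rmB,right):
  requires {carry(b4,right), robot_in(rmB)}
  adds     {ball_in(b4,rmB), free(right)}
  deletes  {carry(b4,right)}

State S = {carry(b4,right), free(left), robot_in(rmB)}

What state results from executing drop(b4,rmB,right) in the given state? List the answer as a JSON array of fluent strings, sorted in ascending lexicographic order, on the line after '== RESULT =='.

Compute (S \ del) ∪ add:
  pre ⊆ S: {carry(b4,right), robot_in(rmB)} ⊆ S  — applicable
  S \ del = {free(left), robot_in(rmB)}
  ∪ add   = {ball_in(b4,rmB), free(left), free(right), robot_in(rmB)}

== RESULT ==
["ball_in(b4,rmB)", "free(left)", "free(right)", "robot_in(rmB)"]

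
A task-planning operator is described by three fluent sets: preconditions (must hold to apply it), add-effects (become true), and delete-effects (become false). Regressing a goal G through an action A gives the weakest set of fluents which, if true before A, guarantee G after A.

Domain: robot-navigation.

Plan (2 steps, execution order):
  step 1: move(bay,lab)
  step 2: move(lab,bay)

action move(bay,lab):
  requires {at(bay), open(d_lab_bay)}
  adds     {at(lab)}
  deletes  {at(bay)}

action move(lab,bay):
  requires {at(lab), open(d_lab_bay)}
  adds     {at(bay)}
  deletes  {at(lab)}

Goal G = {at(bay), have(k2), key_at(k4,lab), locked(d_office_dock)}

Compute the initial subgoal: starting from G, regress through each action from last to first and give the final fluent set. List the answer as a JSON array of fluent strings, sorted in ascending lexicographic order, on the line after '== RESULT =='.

Work backward from the goal:
  through step 2 (move(lab,bay)): drop {at(bay)}, keep {have(k2), key_at(k4,lab), locked(d_office_dock)}, require {at(lab), open(d_lab_bay)}
    → {at(lab), have(k2), key_at(k4,lab), locked(d_office_dock), open(d_lab_bay)}
  through step 1 (move(bay,lab)): drop {at(lab)}, keep {have(k2), key_at(k4,lab), locked(d_office_dock), open(d_lab_bay)}, require {at(bay), open(d_lab_bay)}
    → {at(bay), have(k2), key_at(k4,lab), locked(d_office_dock), open(d_lab_bay)}

== RESULT ==
["at(bay)", "have(k2)", "key_at(k4,lab)", "locked(d_office_dock)", "open(d_lab_bay)"]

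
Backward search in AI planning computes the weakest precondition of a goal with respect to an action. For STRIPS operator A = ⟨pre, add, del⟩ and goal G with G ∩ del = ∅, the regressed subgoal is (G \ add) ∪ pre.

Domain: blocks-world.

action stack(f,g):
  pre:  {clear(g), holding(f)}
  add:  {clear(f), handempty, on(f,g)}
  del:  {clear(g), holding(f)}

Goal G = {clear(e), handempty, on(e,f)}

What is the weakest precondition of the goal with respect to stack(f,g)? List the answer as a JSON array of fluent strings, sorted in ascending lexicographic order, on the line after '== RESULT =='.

Regress:
  G ∩ del = {}  (empty — regression defined)
  G \ add = {clear(e), handempty, on(e,f)} \ {clear(f), handempty, on(f,g)} = {clear(e), on(e,f)}
  ∪ pre   = {clear(e), on(e,f)} ∪ {clear(g), holding(f)}
          = {clear(e), clear(g), holding(f), on(e,f)}

== RESULT ==
["clear(e)", "clear(g)", "holding(f)", "on(e,f)"]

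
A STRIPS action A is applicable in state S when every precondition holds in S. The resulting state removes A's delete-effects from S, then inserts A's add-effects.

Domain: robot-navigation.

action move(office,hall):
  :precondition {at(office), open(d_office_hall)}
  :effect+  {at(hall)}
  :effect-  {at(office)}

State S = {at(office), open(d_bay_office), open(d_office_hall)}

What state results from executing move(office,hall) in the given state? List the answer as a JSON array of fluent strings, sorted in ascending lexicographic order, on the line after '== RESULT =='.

Compute (S \ del) ∪ add:
  pre ⊆ S: {at(office), open(d_office_hall)} ⊆ S  — applicable
  S \ del = {open(d_bay_office), open(d_office_hall)}
  ∪ add   = {at(hall), open(d_bay_office), open(d_office_hall)}

== RESULT ==
["at(hall)", "open(d_bay_office)", "open(d_office_hall)"]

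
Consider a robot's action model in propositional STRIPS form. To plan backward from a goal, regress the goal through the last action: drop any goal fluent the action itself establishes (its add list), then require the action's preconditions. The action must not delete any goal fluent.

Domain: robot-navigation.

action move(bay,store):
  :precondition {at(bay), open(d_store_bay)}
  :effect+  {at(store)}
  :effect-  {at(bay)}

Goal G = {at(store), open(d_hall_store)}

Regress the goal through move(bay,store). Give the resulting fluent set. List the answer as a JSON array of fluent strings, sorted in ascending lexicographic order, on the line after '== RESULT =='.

Regress:
  G ∩ del = {}  (empty — regression defined)
  G \ add = {at(store), open(d_hall_store)} \ {at(store)} = {open(d_hall_store)}
  ∪ pre   = {open(d_hall_store)} ∪ {at(bay), open(d_store_bay)}
          = {at(bay), open(d_hall_store), open(d_store_bay)}

== RESULT ==
["at(bay)", "open(d_hall_store)", "open(d_store_bay)"]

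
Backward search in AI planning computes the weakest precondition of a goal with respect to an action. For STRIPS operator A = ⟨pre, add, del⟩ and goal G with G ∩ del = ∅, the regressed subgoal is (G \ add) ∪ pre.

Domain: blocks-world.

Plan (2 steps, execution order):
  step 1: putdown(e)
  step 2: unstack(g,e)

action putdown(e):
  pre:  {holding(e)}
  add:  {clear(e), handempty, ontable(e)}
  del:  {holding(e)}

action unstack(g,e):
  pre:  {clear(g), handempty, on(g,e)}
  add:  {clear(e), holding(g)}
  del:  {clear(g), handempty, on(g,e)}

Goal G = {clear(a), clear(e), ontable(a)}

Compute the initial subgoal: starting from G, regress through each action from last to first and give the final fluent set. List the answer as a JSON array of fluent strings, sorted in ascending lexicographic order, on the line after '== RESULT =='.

Work backward from the goal:
  through step 2 (unstack(g,e)): drop {clear(e)}, keep {clear(a), ontable(a)}, require {clear(g), handempty, on(g,e)}
    → {clear(a), clear(g), handempty, on(g,e), ontable(a)}
  through step 1 (putdown(e)): drop {handempty}, keep {clear(a), clear(g), on(g,e), ontable(a)}, require {holding(e)}
    → {clear(a), clear(g), holding(e), on(g,e), ontable(a)}

== RESULT ==
["clear(a)", "clear(g)", "holding(e)", "on(g,e)", "ontable(a)"]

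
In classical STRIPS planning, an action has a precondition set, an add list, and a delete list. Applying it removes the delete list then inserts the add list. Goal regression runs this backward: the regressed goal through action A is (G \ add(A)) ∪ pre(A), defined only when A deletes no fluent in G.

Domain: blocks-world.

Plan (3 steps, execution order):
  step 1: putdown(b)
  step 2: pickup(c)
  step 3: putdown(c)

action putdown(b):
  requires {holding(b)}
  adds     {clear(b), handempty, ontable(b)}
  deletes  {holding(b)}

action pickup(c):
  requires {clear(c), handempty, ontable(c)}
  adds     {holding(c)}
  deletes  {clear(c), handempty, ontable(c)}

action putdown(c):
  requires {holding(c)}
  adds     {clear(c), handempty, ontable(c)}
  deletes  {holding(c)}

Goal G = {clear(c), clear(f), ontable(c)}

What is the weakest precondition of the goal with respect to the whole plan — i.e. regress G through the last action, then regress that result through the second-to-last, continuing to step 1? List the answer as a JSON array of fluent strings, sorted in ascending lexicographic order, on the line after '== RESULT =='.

Work backward from the goal:
  through step 3 (putdown(c)): drop {clear(c), ontable(c)}, keep {clear(f)}, require {holding(c)}
    → {clear(f), holding(c)}
  through step 2 (pickup(c)): drop {holding(c)}, keep {clear(f)}, require {clear(c), handempty, ontable(c)}
    → {clear(c), clear(f), handempty, ontable(c)}
  through step 1 (putdown(b)): drop {handempty}, keep {clear(c), clear(f), ontable(c)}, require {holding(b)}
    → {clear(c), clear(f), holding(b), ontable(c)}

== RESULT ==
["clear(c)", "clear(f)", "holding(b)", "ontable(c)"]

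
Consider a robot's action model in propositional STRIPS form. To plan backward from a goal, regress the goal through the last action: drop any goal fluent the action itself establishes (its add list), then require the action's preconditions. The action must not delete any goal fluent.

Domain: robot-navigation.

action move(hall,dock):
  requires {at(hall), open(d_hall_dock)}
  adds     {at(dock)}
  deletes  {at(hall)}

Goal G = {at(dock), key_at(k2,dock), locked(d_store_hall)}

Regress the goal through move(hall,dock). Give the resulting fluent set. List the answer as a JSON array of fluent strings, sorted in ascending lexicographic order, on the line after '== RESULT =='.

Compute (G \ add) ∪ pre:
  G ∩ del = {}  (empty — regression defined)
  G \ add = {at(dock), key_at(k2,dock), locked(d_store_hall)} \ {at(dock)} = {key_at(k2,dock), locked(d_store_hall)}
  ∪ pre   = {key_at(k2,dock), locked(d_store_hall)} ∪ {at(hall), open(d_hall_dock)}
          = {at(hall), key_at(k2,dock), locked(d_store_hall), open(d_hall_dock)}

== RESULT ==
["at(hall)", "key_at(k2,dock)", "locked(d_store_hall)", "open(d_hall_dock)"]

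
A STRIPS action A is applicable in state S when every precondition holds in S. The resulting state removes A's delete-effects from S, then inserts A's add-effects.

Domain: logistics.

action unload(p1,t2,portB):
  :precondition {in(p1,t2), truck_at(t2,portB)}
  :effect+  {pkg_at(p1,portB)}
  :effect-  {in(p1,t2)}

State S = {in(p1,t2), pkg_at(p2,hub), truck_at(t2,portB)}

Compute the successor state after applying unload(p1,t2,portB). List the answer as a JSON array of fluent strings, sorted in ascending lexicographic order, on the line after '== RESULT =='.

Progress:
  pre ⊆ S: {in(p1,t2), truck_at(t2,portB)} ⊆ S  — applicable
  S \ del = {pkg_at(p2,hub), truck_at(t2,portB)}
  ∪ add   = {pkg_at(p1,portB), pkg_at(p2,hub), truck_at(t2,portB)}

== RESULT ==
["pkg_at(p1,portB)", "pkg_at(p2,hub)", "truck_at(t2,portB)"]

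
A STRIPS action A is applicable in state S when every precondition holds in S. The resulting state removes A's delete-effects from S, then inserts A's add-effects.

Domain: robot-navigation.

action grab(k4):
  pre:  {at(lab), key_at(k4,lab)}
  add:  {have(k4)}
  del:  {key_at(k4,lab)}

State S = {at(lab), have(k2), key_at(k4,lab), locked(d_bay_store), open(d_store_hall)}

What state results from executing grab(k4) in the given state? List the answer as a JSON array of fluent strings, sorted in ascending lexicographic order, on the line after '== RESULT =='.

Progress:
  pre ⊆ S: {at(lab), key_at(k4,lab)} ⊆ S  — applicable
  S \ del = {at(lab), have(k2), locked(d_bay_store), open(d_store_hall)}
  ∪ add   = {at(lab), have(k2), have(k4), locked(d_bay_store), open(d_store_hall)}

== RESULT ==
["at(lab)", "have(k2)", "have(k4)", "locked(d_bay_store)", "open(d_store_hall)"]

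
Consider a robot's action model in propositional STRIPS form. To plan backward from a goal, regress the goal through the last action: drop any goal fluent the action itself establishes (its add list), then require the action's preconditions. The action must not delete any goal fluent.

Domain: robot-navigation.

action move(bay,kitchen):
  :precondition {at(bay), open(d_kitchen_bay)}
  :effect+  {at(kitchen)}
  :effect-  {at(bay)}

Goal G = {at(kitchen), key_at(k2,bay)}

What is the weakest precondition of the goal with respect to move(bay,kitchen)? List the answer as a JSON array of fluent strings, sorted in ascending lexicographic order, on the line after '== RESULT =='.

Compute (G \ add) ∪ pre:
  G ∩ del = {}  (empty — regression defined)
  G \ add = {at(kitchen), key_at(k2,bay)} \ {at(kitchen)} = {key_at(k2,bay)}
  ∪ pre   = {key_at(k2,bay)} ∪ {at(bay), open(d_kitchen_bay)}
          = {at(bay), key_at(k2,bay), open(d_kitchen_bay)}

== RESULT ==
["at(bay)", "key_at(k2,bay)", "open(d_kitchen_bay)"]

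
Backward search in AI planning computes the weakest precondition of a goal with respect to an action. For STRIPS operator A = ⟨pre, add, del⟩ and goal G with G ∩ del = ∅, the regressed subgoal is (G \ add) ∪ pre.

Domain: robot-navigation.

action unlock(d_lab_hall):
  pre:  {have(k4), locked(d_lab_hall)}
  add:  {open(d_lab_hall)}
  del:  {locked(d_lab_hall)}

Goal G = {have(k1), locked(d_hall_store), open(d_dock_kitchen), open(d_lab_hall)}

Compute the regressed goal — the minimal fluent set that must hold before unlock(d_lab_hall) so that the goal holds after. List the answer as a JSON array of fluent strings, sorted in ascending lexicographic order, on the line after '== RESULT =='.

Compute (G \ add) ∪ pre:
  G ∩ del = {}  (empty — regression defined)
  G \ add = {have(k1), locked(d_hall_store), open(d_dock_kitchen), open(d_lab_hall)} \ {open(d_lab_hall)} = {have(k1), locked(d_hall_store), open(d_dock_kitchen)}
  ∪ pre   = {have(k1), locked(d_hall_store), open(d_dock_kitchen)} ∪ {have(k4), locked(d_lab_hall)}
          = {have(k1), have(k4), locked(d_hall_store), locked(d_lab_hall), open(d_dock_kitchen)}

== RESULT ==
["have(k1)", "have(k4)", "locked(d_hall_store)", "locked(d_lab_hall)", "open(d_dock_kitchen)"]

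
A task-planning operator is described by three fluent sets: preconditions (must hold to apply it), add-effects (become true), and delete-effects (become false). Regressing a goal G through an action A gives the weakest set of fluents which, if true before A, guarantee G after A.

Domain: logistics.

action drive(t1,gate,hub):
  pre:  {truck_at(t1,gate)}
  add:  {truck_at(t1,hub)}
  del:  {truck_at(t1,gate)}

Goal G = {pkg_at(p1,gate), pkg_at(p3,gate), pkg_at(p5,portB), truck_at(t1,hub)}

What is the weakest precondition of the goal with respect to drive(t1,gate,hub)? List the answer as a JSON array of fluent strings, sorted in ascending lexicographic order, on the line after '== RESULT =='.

Regress:
  G ∩ del = {}  (empty — regression defined)
  G \ add = {pkg_at(p1,gate), pkg_at(p3,gate), pkg_at(p5,portB), truck_at(t1,hub)} \ {truck_at(t1,hub)} = {pkg_at(p1,gate), pkg_at(p3,gate), pkg_at(p5,portB)}
  ∪ pre   = {pkg_at(p1,gate), pkg_at(p3,gate), pkg_at(p5,portB)} ∪ {truck_at(t1,gate)}
          = {pkg_at(p1,gate), pkg_at(p3,gate), pkg_at(p5,portB), truck_at(t1,gate)}

== RESULT ==
["pkg_at(p1,gate)", "pkg_at(p3,gate)", "pkg_at(p5,portB)", "truck_at(t1,gate)"]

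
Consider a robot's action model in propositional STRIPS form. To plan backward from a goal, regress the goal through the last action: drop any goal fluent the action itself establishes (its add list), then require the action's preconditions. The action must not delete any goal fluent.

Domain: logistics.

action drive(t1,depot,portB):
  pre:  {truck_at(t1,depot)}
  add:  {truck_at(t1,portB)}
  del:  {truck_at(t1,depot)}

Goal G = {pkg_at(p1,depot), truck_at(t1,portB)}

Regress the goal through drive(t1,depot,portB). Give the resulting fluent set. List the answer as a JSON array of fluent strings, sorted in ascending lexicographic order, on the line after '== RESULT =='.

Compute (G \ add) ∪ pre:
  G ∩ del = {}  (empty — regression defined)
  G \ add = {pkg_at(p1,depot), truck_at(t1,portB)} \ {truck_at(t1,portB)} = {pkg_at(p1,depot)}
  ∪ pre   = {pkg_at(p1,depot)} ∪ {truck_at(t1,depot)}
          = {pkg_at(p1,depot), truck_at(t1,depot)}

== RESULT ==
["pkg_at(p1,depot)", "truck_at(t1,depot)"]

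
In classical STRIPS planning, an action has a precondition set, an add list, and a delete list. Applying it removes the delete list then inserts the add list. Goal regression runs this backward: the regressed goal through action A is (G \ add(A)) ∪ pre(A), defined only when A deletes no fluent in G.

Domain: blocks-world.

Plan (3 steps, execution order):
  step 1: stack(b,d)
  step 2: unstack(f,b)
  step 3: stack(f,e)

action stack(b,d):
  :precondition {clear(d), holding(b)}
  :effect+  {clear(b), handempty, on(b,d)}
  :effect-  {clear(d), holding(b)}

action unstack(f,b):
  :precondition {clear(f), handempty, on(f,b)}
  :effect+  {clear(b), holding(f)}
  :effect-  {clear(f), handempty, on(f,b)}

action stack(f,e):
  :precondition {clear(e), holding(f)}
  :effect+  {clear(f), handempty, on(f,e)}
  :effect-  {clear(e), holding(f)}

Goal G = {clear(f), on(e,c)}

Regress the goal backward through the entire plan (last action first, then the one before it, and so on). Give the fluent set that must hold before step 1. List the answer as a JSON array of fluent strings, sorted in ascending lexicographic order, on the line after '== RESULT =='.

Regress step by step:
  through step 3 (stack(f,e)): drop {clear(f)}, keep {on(e,c)}, require {clear(e), holding(f)}
    → {clear(e), holding(f), on(e,c)}
  through step 2 (unstack(f,b)): drop {holding(f)}, keep {clear(e), on(e,c)}, require {clear(f), handempty, on(f,b)}
    → {clear(e), clear(f), handempty, on(e,c), on(f,b)}
  through step 1 (stack(b,d)): drop {handempty}, keep {clear(e), clear(f), on(e,c), on(f,b)}, require {clear(d), holding(b)}
    → {clear(d), clear(e), clear(f), holding(b), on(e,c), on(f,b)}

== RESULT ==
["clear(d)", "clear(e)", "clear(f)", "holding(b)", "on(e,c)", "on(f,b)"]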